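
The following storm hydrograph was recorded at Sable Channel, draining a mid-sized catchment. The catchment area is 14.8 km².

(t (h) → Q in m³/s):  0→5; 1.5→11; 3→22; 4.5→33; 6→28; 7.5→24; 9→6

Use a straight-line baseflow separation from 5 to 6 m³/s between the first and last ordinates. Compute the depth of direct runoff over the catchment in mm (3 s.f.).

d ≈ 33.0 mm

Direct runoff: 0.00, 5.83, 16.67, 27.50, 22.33, 18.17, 0.00 m³/s; ΣQ_DR = 90.50 m³/s.
V = ΣQ_DR · Δt = 90.50 × 5400 s = 4.887 × 10^5 m³.
Over A = 14.8 km², depth = V / A = 33.0 mm.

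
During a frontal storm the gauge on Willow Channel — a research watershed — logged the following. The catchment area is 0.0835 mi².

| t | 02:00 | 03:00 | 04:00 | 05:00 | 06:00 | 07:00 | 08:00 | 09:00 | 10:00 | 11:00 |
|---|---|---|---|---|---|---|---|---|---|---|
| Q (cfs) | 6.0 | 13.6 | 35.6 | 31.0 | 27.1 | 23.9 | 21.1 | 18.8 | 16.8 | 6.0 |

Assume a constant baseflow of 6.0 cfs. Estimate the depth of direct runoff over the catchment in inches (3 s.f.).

Direct runoff: 0.0, 7.6, 29.6, 25.0, 21.1, 17.9, 15.1, 12.8, 10.8, 0.0 cfs; ΣQ_DR = 139.9 cfs.
V = ΣQ_DR · Δt = 139.9 × 3600 s = 5.036 × 10^5 ft³.
Over A = 0.0835 mi², depth = V / A = 2.60 in.

d ≈ 2.60 in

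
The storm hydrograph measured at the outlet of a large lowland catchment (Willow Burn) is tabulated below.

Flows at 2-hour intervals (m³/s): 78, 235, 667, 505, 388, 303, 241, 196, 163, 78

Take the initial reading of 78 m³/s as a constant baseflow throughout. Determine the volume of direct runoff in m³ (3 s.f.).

Direct-runoff ordinates (Q − Q_b): 0.0, 157.0, 589.0, 427.0, 310.0, 225.0, 163.0, 118.0, 85.0, 0.0 m³/s.
ΣQ_DR = 2074 m³/s.
With Δt = 2 h = 7200 s, V = ΣQ_DR · Δt = 2074 × 7200 = 1.49 × 10^7 m³.

V ≈ 1.49 × 10^7 m³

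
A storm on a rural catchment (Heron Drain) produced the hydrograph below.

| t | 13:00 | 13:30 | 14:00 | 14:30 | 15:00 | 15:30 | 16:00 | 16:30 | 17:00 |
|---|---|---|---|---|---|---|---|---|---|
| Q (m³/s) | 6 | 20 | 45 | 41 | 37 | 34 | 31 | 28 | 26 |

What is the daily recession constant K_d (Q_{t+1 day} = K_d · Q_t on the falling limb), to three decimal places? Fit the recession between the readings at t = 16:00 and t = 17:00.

K_d ≈ 0.015

Between t = 16:00 and t = 17:00 the flow falls from 31 to 26 m³/s over 2×0.5 h = 1 h.
Per-interval ratio K = (26/31)^(1/2) = 0.9158; K_d = K^(24/0.5) = 0.015.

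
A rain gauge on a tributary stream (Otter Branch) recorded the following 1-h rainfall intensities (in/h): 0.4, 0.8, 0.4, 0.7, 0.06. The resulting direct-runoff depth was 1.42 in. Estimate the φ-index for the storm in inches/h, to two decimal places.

φ ≈ 0.22 in/h

Only the 4 blocks with intensity above φ contribute runoff: 0.4, 0.8, 0.4, 0.7 in/h.
Σ(I−φ)·Δt = d  ⇒  (0.4+0.8+0.4+0.7 − 4φ)·1 = 1.42
φ = (2.300 − 1.42/1) / 4 = 0.22 in/h.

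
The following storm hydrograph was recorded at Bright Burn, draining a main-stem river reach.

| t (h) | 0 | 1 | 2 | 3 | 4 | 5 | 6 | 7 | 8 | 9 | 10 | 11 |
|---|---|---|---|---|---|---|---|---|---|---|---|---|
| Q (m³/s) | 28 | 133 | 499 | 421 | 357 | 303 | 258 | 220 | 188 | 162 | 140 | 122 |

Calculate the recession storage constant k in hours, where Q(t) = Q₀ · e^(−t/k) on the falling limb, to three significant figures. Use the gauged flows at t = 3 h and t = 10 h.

On the falling limb, Q drops from 421 to 140 m³/s between t = 3 h and t = 10 h (Δt = 7 h).
k = −Δt / ln(Q₂/Q₁) = −7 / ln(140/421) = 6.36 h.

k ≈ 6.36 h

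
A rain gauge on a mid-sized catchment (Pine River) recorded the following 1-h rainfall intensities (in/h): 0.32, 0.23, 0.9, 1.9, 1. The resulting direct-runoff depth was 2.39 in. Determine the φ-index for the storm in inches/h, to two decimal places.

Only the 3 blocks with intensity above φ contribute runoff: 0.9, 1.9, 1 in/h.
Σ(I−φ)·Δt = d  ⇒  (0.9+1.9+1 − 3φ)·1 = 2.39
φ = (3.800 − 2.39/1) / 3 = 0.47 in/h.

φ ≈ 0.47 in/h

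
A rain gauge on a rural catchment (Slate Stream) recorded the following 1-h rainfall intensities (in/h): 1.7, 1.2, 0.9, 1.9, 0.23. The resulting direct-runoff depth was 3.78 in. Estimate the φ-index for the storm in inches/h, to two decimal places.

Only the 4 blocks with intensity above φ contribute runoff: 1.7, 1.2, 0.9, 1.9 in/h.
Σ(I−φ)·Δt = d  ⇒  (1.7+1.2+0.9+1.9 − 4φ)·1 = 3.78
φ = (5.700 − 3.78/1) / 4 = 0.48 in/h.

φ ≈ 0.48 in/h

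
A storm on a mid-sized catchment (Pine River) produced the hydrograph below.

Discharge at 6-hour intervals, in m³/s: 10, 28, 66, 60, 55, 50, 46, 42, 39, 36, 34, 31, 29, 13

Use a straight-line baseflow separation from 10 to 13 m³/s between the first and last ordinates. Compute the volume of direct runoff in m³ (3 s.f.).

V ≈ 8.16 × 10^6 m³

Direct-runoff ordinates (Q − Q_b): 0.00, 17.77, 55.54, 49.31, 44.08, 38.85, 34.62, 30.38, 27.15, 23.92, 21.69, 18.46, 16.23, 0.00 m³/s.
ΣQ_DR = 378.0 m³/s.
With Δt = 6 h = 21600 s, V = ΣQ_DR · Δt = 378.0 × 21600 = 8.16 × 10^6 m³.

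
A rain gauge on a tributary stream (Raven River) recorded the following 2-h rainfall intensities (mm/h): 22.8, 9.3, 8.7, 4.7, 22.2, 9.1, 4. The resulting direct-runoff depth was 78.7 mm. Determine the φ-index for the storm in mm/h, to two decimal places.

Only the 5 blocks with intensity above φ contribute runoff: 22.8, 9.3, 8.7, 22.2, 9.1 mm/h.
Σ(I−φ)·Δt = d  ⇒  (22.8+9.3+8.7+22.2+9.1 − 5φ)·2 = 78.7
φ = (72.10 − 78.7/2) / 5 = 6.55 mm/h.

φ ≈ 6.55 mm/h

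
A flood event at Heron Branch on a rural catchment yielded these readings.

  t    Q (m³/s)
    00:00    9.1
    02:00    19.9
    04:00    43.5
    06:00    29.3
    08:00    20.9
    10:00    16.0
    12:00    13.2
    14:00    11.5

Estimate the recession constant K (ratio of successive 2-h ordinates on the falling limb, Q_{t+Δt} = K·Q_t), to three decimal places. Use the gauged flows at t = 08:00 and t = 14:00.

Using the recession-limb readings at t = 08:00 and t = 14:00: Q falls from 20.9 to 11.5 m³/s over 3 intervals.
K = (Q₂/Q₁)^(1/3) = (11.5/20.9)^(1/3) = 0.819.

K ≈ 0.819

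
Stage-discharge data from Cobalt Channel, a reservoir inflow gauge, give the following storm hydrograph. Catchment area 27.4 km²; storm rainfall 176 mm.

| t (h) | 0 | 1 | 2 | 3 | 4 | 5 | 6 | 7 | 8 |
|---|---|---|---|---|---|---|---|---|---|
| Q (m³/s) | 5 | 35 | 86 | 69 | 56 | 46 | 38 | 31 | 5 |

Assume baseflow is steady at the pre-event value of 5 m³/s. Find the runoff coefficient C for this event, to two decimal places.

C ≈ 0.24

ΣQ_DR = 326.0 m³/s; V = ΣQ_DR·Δt = 1.174 × 10^6 m³.
Runoff depth d = V / A = 42.83 mm.
C = d / P = 42.83 / 176 = 0.24.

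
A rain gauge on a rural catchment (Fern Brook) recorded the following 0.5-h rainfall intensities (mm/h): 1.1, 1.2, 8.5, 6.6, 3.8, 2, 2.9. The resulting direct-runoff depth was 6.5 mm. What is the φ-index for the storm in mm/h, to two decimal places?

φ ≈ 2.20 mm/h

Only the 4 blocks with intensity above φ contribute runoff: 8.5, 6.6, 3.8, 2.9 mm/h.
Σ(I−φ)·Δt = d  ⇒  (8.5+6.6+3.8+2.9 − 4φ)·0.5 = 6.5
φ = (21.80 − 6.5/0.5) / 4 = 2.20 mm/h.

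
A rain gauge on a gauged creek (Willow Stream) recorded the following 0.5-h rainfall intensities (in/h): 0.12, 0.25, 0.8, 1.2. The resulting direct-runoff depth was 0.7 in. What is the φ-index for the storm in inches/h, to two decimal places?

φ ≈ 0.30 in/h

Only the 2 blocks with intensity above φ contribute runoff: 0.8, 1.2 in/h.
Σ(I−φ)·Δt = d  ⇒  (0.8+1.2 − 2φ)·0.5 = 0.7
φ = (2.000 − 0.7/0.5) / 2 = 0.30 in/h.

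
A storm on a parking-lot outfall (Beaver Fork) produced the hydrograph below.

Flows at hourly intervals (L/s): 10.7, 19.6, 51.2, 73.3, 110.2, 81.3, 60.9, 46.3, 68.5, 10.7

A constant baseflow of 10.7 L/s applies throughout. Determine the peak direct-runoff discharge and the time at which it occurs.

Q_p = 99.5 L/s at t = 4 h

Subtracting baseflow gives direct-runoff ordinates: 0.0, 8.9, 40.5, 62.6, 99.5, 70.6, 50.2, 35.6, 57.8, 0.0 L/s.
The maximum is 99.5 L/s, occurring at the reading for t = 4 h.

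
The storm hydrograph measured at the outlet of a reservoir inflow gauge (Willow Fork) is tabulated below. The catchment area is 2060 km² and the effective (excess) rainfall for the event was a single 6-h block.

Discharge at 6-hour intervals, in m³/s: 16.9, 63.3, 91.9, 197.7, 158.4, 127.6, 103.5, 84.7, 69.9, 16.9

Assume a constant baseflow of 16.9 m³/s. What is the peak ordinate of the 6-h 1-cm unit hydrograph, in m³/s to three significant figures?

Direct runoff: 0.0, 46.4, 75.0, 180.8, 141.5, 110.7, 86.6, 67.8, 53.0, 0.0 m³/s; ΣQ_DR = 761.8 m³/s, peak = 180.8 m³/s.
Runoff depth d = ΣQ_DR·Δt / A = 761.8 × 21600 / (2060 km²) = 7.988 mm.
The 1-cm UH is the DRH scaled by (10 mm)/d, so U_p = 180.8 × 10/7.988 = 226 m³/s.

U_p ≈ 226 m³/s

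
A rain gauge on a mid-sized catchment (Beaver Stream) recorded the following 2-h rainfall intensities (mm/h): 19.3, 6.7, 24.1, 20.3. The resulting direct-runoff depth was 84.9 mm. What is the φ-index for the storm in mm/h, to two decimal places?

φ ≈ 7.08 mm/h

Only the 3 blocks with intensity above φ contribute runoff: 19.3, 24.1, 20.3 mm/h.
Σ(I−φ)·Δt = d  ⇒  (19.3+24.1+20.3 − 3φ)·2 = 84.9
φ = (63.70 − 84.9/2) / 3 = 7.08 mm/h.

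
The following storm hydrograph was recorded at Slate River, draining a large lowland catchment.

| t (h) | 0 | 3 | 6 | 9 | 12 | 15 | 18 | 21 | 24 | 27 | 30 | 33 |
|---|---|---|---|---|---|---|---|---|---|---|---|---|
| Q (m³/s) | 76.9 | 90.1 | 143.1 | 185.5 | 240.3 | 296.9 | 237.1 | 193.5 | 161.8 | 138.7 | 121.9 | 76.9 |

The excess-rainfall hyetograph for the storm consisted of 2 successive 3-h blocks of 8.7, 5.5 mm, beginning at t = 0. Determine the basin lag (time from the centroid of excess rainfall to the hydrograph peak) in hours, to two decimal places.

t_L ≈ 12.34 h

Centroid of excess rainfall: t_c = Σ P_i·t̄_i / ΣP_i = 2.6620 h (block centres at 1.5, 4.5 h).
Hydrograph peak occurs at t = 15 h, so basin lag t_L = 15 − 2.6620 = 12.34 h.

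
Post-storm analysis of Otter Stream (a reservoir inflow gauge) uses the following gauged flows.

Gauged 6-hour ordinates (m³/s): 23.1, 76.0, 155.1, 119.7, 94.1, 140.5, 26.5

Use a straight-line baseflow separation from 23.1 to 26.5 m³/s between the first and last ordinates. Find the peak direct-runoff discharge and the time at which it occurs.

Q_p = 130.87 m³/s at t = 12 h

Subtracting baseflow gives direct-runoff ordinates: 0.00, 52.33, 130.87, 94.90, 68.73, 114.57, 0.00 m³/s.
The maximum is 130.87 m³/s, occurring at the reading for t = 12 h.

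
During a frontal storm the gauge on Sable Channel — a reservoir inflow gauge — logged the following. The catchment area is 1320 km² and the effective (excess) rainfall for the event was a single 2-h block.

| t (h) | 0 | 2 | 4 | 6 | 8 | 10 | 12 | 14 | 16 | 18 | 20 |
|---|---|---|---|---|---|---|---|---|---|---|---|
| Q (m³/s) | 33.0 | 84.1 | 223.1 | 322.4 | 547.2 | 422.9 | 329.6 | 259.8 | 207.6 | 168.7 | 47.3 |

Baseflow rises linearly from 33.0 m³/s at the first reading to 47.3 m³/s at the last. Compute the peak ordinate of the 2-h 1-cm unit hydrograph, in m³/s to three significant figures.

U_p ≈ 423 m³/s

Direct runoff: 0.00, 49.67, 187.24, 285.11, 508.48, 382.75, 288.02, 216.79, 163.16, 122.83, 0.00 m³/s; ΣQ_DR = 2204 m³/s, peak = 508.48 m³/s.
Runoff depth d = ΣQ_DR·Δt / A = 2204 × 7200 / (1320 km²) = 12.02 mm.
The 1-cm UH is the DRH scaled by (10 mm)/d, so U_p = 508.48 × 10/12.02 = 423 m³/s.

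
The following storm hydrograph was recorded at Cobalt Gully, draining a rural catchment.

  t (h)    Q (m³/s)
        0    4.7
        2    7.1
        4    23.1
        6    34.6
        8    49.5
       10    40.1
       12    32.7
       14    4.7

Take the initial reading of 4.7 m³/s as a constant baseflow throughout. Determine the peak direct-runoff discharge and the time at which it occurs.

Subtracting baseflow gives direct-runoff ordinates: 0.0, 2.4, 18.4, 29.9, 44.8, 35.4, 28.0, 0.0 m³/s.
The maximum is 44.8 m³/s, occurring at the reading for t = 8 h.

Q_p = 44.8 m³/s at t = 8 h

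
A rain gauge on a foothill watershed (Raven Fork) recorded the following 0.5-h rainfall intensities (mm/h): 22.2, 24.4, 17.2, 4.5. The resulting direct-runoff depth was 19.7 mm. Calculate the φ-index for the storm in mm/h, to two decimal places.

Only the 3 blocks with intensity above φ contribute runoff: 22.2, 24.4, 17.2 mm/h.
Σ(I−φ)·Δt = d  ⇒  (22.2+24.4+17.2 − 3φ)·0.5 = 19.7
φ = (63.80 − 19.7/0.5) / 3 = 8.13 mm/h.

φ ≈ 8.13 mm/h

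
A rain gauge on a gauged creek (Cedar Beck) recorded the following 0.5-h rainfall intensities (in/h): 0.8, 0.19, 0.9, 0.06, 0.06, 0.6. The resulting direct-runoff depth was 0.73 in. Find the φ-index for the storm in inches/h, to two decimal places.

Only the 3 blocks with intensity above φ contribute runoff: 0.8, 0.9, 0.6 in/h.
Σ(I−φ)·Δt = d  ⇒  (0.8+0.9+0.6 − 3φ)·0.5 = 0.73
φ = (2.300 − 0.73/0.5) / 3 = 0.28 in/h.

φ ≈ 0.28 in/h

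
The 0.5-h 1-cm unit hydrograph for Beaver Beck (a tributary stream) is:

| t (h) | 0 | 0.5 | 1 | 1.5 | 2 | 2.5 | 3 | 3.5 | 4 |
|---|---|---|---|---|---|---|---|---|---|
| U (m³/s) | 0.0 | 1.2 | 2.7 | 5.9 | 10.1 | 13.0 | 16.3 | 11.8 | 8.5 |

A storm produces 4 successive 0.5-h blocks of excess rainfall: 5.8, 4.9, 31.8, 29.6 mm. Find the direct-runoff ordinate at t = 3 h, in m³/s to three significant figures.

By discrete convolution, Q_j = Σ (P_i / 10 mm) · U_{j−i}.
At t = 3 h (j=6): Q = (5.8/10)·16.3 + (4.9/10)·13.0 + (31.8/10)·10.1 + (29.6/10)·5.9 = 65.4 m³/s.

Q ≈ 65.4 m³/s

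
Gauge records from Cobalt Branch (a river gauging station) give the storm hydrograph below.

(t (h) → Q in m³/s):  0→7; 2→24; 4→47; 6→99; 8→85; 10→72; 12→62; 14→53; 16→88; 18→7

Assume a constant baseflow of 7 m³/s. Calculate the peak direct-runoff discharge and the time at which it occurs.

Subtracting baseflow gives direct-runoff ordinates: 0.0, 17.0, 40.0, 92.0, 78.0, 65.0, 55.0, 46.0, 81.0, 0.0 m³/s.
The maximum is 92.0 m³/s, occurring at the reading for t = 6 h.

Q_p = 92.0 m³/s at t = 6 h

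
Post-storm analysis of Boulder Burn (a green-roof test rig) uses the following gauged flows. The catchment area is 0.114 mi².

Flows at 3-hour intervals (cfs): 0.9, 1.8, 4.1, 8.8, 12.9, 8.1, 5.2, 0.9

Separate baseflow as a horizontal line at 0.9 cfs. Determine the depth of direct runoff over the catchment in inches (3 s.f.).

d ≈ 1.45 in

Direct runoff: 0.0, 0.9, 3.2, 7.9, 12.0, 7.2, 4.3, 0.0 cfs; ΣQ_DR = 35.50 cfs.
V = ΣQ_DR · Δt = 35.50 × 10800 s = 3.834 × 10^5 ft³.
Over A = 0.114 mi², depth = V / A = 1.45 in.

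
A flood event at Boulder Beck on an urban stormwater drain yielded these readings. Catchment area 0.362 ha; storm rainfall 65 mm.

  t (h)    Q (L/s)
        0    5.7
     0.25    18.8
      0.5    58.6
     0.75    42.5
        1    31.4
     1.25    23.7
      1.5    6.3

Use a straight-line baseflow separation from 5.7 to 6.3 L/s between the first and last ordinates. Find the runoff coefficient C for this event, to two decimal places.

C ≈ 0.55

ΣQ_DR = 145.0 L/s; V = ΣQ_DR·Δt = 1.305 × 10^5 L.
Runoff depth d = V / A = 36.05 mm.
C = d / P = 36.05 / 65 = 0.55.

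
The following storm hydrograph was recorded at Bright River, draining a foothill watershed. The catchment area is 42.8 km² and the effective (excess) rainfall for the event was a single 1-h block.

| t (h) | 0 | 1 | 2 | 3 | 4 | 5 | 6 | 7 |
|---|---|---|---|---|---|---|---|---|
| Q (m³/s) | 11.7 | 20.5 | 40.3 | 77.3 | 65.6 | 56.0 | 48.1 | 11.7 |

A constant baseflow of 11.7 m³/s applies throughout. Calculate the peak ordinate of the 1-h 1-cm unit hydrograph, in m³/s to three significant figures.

Direct runoff: 0.0, 8.8, 28.6, 65.6, 53.9, 44.3, 36.4, 0.0 m³/s; ΣQ_DR = 237.6 m³/s, peak = 65.6 m³/s.
Runoff depth d = ΣQ_DR·Δt / A = 237.6 × 3600 / (42.8 km²) = 19.99 mm.
The 1-cm UH is the DRH scaled by (10 mm)/d, so U_p = 65.6 × 10/19.99 = 32.8 m³/s.

U_p ≈ 32.8 m³/s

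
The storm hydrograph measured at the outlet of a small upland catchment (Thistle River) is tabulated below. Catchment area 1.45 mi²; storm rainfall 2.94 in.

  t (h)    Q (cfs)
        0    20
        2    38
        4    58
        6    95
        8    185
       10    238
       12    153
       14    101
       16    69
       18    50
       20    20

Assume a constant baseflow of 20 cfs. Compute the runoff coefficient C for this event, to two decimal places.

ΣQ_DR = 807.0 cfs; V = ΣQ_DR·Δt = 5.810 × 10^6 ft³.
Runoff depth d = V / A = 1.725 in.
C = d / P = 1.725 / 2.94 = 0.59.

C ≈ 0.59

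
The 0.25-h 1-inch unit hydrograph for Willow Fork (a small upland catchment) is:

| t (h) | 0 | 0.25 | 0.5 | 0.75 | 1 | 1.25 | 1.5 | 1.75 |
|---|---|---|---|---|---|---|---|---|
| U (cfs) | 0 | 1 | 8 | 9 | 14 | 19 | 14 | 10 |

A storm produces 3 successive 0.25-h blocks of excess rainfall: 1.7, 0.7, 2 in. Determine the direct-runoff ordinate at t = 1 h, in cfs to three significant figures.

By discrete convolution, Q_j = Σ (P_i / 1 in) · U_{j−i}.
At t = 1 h (j=4): Q = (1.7/1)·14 + (0.7/1)·9 + (2/1)·8 = 46.1 cfs.

Q ≈ 46.1 cfs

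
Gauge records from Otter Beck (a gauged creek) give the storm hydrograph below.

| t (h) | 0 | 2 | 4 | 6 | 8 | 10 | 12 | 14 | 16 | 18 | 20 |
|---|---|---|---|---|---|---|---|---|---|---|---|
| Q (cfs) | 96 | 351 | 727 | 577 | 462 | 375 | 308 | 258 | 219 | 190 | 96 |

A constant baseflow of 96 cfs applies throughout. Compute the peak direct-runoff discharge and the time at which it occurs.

Q_p = 631.0 cfs at t = 4 h

Subtracting baseflow gives direct-runoff ordinates: 0.0, 255.0, 631.0, 481.0, 366.0, 279.0, 212.0, 162.0, 123.0, 94.0, 0.0 cfs.
The maximum is 631.0 cfs, occurring at the reading for t = 4 h.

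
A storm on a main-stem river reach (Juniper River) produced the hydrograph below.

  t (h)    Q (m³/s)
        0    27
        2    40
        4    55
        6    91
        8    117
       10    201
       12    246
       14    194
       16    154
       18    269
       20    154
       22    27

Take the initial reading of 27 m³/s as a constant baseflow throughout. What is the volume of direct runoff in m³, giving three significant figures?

V ≈ 9.01 × 10^6 m³

Direct-runoff ordinates (Q − Q_b): 0.0, 13.0, 28.0, 64.0, 90.0, 174.0, 219.0, 167.0, 127.0, 242.0, 127.0, 0.0 m³/s.
ΣQ_DR = 1251 m³/s.
With Δt = 2 h = 7200 s, V = ΣQ_DR · Δt = 1251 × 7200 = 9.01 × 10^6 m³.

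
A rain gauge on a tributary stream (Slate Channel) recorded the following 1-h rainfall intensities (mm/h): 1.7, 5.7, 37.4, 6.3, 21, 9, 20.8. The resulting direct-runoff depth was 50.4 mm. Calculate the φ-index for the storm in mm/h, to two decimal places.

Only the 3 blocks with intensity above φ contribute runoff: 37.4, 21, 20.8 mm/h.
Σ(I−φ)·Δt = d  ⇒  (37.4+21+20.8 − 3φ)·1 = 50.4
φ = (79.20 − 50.4/1) / 3 = 9.60 mm/h.

φ ≈ 9.60 mm/h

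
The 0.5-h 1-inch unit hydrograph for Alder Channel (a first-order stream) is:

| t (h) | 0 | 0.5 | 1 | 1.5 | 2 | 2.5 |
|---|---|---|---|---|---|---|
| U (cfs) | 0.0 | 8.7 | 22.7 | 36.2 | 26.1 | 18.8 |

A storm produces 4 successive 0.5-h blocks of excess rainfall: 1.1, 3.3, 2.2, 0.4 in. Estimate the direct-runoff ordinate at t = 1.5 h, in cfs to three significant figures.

By discrete convolution, Q_j = Σ (P_i / 1 in) · U_{j−i}.
At t = 1.5 h (j=3): Q = (1.1/1)·36.2 + (3.3/1)·22.7 + (2.2/1)·8.7 + (0.4/1)·0.0 = 134 cfs.

Q ≈ 134 cfs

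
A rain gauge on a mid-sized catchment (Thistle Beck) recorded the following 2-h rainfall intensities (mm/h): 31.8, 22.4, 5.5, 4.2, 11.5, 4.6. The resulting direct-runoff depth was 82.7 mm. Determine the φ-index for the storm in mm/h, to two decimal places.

φ ≈ 8.12 mm/h

Only the 3 blocks with intensity above φ contribute runoff: 31.8, 22.4, 11.5 mm/h.
Σ(I−φ)·Δt = d  ⇒  (31.8+22.4+11.5 − 3φ)·2 = 82.7
φ = (65.70 − 82.7/2) / 3 = 8.12 mm/h.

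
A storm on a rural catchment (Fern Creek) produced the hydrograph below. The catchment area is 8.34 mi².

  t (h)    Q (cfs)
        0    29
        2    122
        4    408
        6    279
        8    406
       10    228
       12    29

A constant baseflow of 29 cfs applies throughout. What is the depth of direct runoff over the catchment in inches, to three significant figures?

Direct runoff: 0.0, 93.0, 379.0, 250.0, 377.0, 199.0, 0.0 cfs; ΣQ_DR = 1298 cfs.
V = ΣQ_DR · Δt = 1298 × 7200 s = 9.346 × 10^6 ft³.
Over A = 8.34 mi², depth = V / A = 0.482 in.

d ≈ 0.482 in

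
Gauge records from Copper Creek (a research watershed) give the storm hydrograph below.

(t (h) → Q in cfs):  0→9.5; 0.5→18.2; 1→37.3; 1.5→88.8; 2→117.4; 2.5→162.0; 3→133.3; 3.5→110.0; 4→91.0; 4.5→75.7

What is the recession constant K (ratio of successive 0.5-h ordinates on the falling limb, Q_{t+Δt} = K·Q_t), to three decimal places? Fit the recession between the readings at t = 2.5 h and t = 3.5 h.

K ≈ 0.824

Using the recession-limb readings at t = 2.5 h and t = 3.5 h: Q falls from 162.0 to 110.0 cfs over 2 intervals.
K = (Q₂/Q₁)^(1/2) = (110.0/162.0)^(1/2) = 0.824.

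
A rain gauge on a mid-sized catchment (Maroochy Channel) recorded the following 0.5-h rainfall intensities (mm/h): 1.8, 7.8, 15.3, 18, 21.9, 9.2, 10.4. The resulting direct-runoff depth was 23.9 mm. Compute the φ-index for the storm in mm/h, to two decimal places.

Only the 6 blocks with intensity above φ contribute runoff: 7.8, 15.3, 18, 21.9, 9.2, 10.4 mm/h.
Σ(I−φ)·Δt = d  ⇒  (7.8+15.3+18+21.9+9.2+10.4 − 6φ)·0.5 = 23.9
φ = (82.60 − 23.9/0.5) / 6 = 5.80 mm/h.

φ ≈ 5.80 mm/h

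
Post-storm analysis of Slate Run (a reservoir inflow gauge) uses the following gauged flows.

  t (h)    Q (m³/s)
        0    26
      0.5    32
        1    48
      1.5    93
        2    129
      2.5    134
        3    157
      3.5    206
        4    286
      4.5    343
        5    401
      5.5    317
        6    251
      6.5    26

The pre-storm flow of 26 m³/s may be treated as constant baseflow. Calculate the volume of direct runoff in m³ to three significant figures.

Direct-runoff ordinates (Q − Q_b): 0.0, 6.0, 22.0, 67.0, 103.0, 108.0, 131.0, 180.0, 260.0, 317.0, 375.0, 291.0, 225.0, 0.0 m³/s.
ΣQ_DR = 2085 m³/s.
With Δt = 0.5 h = 1800 s, V = ΣQ_DR · Δt = 2085 × 1800 = 3.75 × 10^6 m³.

V ≈ 3.75 × 10^6 m³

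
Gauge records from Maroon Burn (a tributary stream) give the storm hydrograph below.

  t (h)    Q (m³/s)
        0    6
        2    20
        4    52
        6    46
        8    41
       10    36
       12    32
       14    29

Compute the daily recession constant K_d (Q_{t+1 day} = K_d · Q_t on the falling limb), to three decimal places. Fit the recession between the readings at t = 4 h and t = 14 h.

K_d ≈ 0.246

Between t = 4 h and t = 14 h the flow falls from 52 to 29 m³/s over 5×2 h = 10 h.
Per-interval ratio K = (29/52)^(1/5) = 0.8898; K_d = K^(24/2) = 0.246.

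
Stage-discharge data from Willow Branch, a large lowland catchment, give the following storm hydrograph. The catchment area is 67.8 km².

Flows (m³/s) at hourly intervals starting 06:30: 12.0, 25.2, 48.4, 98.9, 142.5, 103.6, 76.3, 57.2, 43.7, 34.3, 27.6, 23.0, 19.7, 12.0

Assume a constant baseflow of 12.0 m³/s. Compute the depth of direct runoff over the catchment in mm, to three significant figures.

d ≈ 29.5 mm

Direct runoff: 0.0, 13.2, 36.4, 86.9, 130.5, 91.6, 64.3, 45.2, 31.7, 22.3, 15.6, 11.0, 7.7, 0.0 m³/s; ΣQ_DR = 556.4 m³/s.
V = ΣQ_DR · Δt = 556.4 × 3600 s = 2.003 × 10^6 m³.
Over A = 67.8 km², depth = V / A = 29.5 mm.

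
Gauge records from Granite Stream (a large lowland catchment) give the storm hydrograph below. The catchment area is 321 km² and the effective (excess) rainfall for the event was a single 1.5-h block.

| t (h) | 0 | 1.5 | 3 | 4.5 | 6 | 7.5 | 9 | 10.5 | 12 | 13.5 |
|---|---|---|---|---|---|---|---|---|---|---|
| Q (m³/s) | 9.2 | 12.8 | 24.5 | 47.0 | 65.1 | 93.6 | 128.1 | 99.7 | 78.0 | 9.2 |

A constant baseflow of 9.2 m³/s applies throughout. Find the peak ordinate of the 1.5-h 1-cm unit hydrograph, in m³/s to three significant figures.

Direct runoff: 0.0, 3.6, 15.3, 37.8, 55.9, 84.4, 118.9, 90.5, 68.8, 0.0 m³/s; ΣQ_DR = 475.2 m³/s, peak = 118.9 m³/s.
Runoff depth d = ΣQ_DR·Δt / A = 475.2 × 5400 / (321 km²) = 7.994 mm.
The 1-cm UH is the DRH scaled by (10 mm)/d, so U_p = 118.9 × 10/7.994 = 149 m³/s.

U_p ≈ 149 m³/s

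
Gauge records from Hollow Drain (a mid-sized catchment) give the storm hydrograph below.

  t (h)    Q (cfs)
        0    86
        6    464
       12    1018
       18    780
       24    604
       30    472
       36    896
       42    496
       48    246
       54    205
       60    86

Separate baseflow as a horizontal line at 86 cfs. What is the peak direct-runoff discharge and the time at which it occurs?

Q_p = 932.0 cfs at t = 12 h

Subtracting baseflow gives direct-runoff ordinates: 0.0, 378.0, 932.0, 694.0, 518.0, 386.0, 810.0, 410.0, 160.0, 119.0, 0.0 cfs.
The maximum is 932.0 cfs, occurring at the reading for t = 12 h.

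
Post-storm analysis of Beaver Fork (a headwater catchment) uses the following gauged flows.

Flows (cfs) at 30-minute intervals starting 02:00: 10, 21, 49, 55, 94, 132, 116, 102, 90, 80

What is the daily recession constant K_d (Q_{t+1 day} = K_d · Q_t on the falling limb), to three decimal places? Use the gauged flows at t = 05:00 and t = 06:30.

Between t = 05:00 and t = 06:30 the flow falls from 116 to 80 cfs over 3×0.5 h = 1.5 h.
Per-interval ratio K = (80/116)^(1/3) = 0.8835; K_d = K^(24/0.5) = 0.003.

K_d ≈ 0.003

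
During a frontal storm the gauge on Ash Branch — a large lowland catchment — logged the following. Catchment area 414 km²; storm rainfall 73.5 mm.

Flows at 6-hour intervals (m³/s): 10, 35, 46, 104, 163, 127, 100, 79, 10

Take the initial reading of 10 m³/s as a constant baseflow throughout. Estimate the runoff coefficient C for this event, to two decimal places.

ΣQ_DR = 584.0 m³/s; V = ΣQ_DR·Δt = 1.261 × 10^7 m³.
Runoff depth d = V / A = 30.47 mm.
C = d / P = 30.47 / 73.5 = 0.41.

C ≈ 0.41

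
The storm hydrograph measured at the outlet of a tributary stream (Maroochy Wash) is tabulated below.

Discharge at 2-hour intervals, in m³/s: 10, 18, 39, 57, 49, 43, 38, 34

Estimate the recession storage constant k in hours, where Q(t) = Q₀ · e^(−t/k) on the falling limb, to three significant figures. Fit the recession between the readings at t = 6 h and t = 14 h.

k ≈ 15.5 h

On the falling limb, Q drops from 57 to 34 m³/s between t = 6 h and t = 14 h (Δt = 8 h).
k = −Δt / ln(Q₂/Q₁) = −8 / ln(34/57) = 15.5 h.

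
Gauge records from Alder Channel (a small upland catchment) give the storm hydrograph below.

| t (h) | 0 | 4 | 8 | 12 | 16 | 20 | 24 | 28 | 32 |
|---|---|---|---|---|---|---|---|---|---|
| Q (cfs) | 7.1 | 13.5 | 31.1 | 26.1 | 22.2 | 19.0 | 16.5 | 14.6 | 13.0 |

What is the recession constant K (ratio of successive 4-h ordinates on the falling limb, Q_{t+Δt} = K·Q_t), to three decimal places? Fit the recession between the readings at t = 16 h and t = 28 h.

Using the recession-limb readings at t = 16 h and t = 28 h: Q falls from 22.2 to 14.6 cfs over 3 intervals.
K = (Q₂/Q₁)^(1/3) = (14.6/22.2)^(1/3) = 0.870.

K ≈ 0.870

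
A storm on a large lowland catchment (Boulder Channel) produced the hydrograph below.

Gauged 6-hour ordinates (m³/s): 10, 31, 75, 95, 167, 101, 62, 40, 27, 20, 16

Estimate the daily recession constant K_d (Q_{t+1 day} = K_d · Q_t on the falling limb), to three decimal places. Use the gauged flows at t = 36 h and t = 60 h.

Between t = 36 h and t = 60 h the flow falls from 62 to 16 m³/s over 4×6 h = 24 h.
Per-interval ratio K = (16/62)^(1/4) = 0.7127; K_d = K^(24/6) = 0.258.

K_d ≈ 0.258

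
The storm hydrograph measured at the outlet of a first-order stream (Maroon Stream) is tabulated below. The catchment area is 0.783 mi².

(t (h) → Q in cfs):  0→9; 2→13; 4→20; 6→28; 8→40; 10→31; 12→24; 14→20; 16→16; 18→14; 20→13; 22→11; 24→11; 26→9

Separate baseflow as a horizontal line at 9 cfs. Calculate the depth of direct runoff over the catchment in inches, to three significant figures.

Direct runoff: 0.0, 4.0, 11.0, 19.0, 31.0, 22.0, 15.0, 11.0, 7.0, 5.0, 4.0, 2.0, 2.0, 0.0 cfs; ΣQ_DR = 133.0 cfs.
V = ΣQ_DR · Δt = 133.0 × 7200 s = 9.576 × 10^5 ft³.
Over A = 0.783 mi², depth = V / A = 0.526 in.

d ≈ 0.526 in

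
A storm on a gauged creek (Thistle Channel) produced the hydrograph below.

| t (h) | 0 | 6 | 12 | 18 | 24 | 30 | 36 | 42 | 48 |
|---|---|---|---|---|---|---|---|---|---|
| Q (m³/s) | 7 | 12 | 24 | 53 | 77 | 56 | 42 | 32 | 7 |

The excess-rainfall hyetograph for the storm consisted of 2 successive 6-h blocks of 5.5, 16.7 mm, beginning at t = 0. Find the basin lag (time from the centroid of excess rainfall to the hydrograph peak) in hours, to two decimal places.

t_L ≈ 16.49 h

Centroid of excess rainfall: t_c = Σ P_i·t̄_i / ΣP_i = 7.5135 h (block centres at 3, 9 h).
Hydrograph peak occurs at t = 24 h, so basin lag t_L = 24 − 7.5135 = 16.49 h.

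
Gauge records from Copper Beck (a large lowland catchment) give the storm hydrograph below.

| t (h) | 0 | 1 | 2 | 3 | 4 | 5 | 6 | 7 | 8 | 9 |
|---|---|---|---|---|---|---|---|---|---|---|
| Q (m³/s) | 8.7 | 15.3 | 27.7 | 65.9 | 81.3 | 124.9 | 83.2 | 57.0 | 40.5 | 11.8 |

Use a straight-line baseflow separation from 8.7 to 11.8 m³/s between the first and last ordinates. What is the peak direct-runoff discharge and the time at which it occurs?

Subtracting baseflow gives direct-runoff ordinates: 0.00, 6.26, 18.31, 56.17, 71.22, 114.48, 72.43, 45.89, 29.04, 0.00 m³/s.
The maximum is 114.48 m³/s, occurring at the reading for t = 5 h.

Q_p = 114.48 m³/s at t = 5 h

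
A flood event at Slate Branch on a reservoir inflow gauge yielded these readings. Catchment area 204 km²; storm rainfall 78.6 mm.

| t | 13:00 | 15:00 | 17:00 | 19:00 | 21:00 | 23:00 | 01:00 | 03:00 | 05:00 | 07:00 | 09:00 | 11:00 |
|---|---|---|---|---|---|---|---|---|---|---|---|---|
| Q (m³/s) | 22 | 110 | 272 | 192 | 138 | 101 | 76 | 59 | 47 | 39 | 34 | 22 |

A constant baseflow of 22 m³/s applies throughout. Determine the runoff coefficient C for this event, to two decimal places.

ΣQ_DR = 848.0 m³/s; V = ΣQ_DR·Δt = 6.106 × 10^6 m³.
Runoff depth d = V / A = 29.93 mm.
C = d / P = 29.93 / 78.6 = 0.38.

C ≈ 0.38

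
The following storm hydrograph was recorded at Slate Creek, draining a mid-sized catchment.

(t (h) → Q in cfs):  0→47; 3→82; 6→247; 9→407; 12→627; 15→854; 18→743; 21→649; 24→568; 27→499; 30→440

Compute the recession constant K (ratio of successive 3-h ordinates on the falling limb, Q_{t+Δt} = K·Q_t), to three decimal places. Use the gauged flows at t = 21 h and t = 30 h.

Using the recession-limb readings at t = 21 h and t = 30 h: Q falls from 649 to 440 cfs over 3 intervals.
K = (Q₂/Q₁)^(1/3) = (440/649)^(1/3) = 0.878.

K ≈ 0.878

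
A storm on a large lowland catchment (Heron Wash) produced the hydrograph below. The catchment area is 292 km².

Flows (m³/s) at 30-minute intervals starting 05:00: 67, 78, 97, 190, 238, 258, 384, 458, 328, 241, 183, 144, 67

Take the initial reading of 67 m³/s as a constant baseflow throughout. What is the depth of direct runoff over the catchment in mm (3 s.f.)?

d ≈ 11.5 mm

Direct runoff: 0.0, 11.0, 30.0, 123.0, 171.0, 191.0, 317.0, 391.0, 261.0, 174.0, 116.0, 77.0, 0.0 m³/s; ΣQ_DR = 1862 m³/s.
V = ΣQ_DR · Δt = 1862 × 1800 s = 3.352 × 10^6 m³.
Over A = 292 km², depth = V / A = 11.5 mm.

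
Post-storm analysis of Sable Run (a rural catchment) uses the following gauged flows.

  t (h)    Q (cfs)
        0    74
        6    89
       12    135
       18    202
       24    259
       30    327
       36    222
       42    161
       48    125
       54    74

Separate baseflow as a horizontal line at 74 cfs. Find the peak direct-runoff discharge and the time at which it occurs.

Q_p = 253.0 cfs at t = 30 h

Subtracting baseflow gives direct-runoff ordinates: 0.0, 15.0, 61.0, 128.0, 185.0, 253.0, 148.0, 87.0, 51.0, 0.0 cfs.
The maximum is 253.0 cfs, occurring at the reading for t = 30 h.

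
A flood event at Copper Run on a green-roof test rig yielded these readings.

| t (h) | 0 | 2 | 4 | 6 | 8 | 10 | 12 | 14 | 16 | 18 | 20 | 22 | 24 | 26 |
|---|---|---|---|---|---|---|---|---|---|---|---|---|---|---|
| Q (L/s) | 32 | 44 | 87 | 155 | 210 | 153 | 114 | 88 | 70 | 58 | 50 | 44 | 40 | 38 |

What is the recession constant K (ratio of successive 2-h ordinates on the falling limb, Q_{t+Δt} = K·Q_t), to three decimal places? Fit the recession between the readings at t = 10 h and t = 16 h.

K ≈ 0.771

Using the recession-limb readings at t = 10 h and t = 16 h: Q falls from 153 to 70 L/s over 3 intervals.
K = (Q₂/Q₁)^(1/3) = (70/153)^(1/3) = 0.771.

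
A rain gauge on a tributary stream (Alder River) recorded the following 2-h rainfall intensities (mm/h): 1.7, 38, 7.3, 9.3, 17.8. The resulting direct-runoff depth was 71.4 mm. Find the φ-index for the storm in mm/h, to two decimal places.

Only the 2 blocks with intensity above φ contribute runoff: 38, 17.8 mm/h.
Σ(I−φ)·Δt = d  ⇒  (38+17.8 − 2φ)·2 = 71.4
φ = (55.80 − 71.4/2) / 2 = 10.05 mm/h.

φ ≈ 10.05 mm/h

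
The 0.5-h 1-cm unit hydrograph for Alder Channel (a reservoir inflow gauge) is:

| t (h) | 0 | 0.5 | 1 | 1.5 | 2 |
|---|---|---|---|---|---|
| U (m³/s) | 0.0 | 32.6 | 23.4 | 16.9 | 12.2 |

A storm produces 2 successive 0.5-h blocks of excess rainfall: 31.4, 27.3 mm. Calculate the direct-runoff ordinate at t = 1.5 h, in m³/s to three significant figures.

Q ≈ 117 m³/s

By discrete convolution, Q_j = Σ (P_i / 10 mm) · U_{j−i}.
At t = 1.5 h (j=3): Q = (31.4/10)·16.9 + (27.3/10)·23.4 = 117 m³/s.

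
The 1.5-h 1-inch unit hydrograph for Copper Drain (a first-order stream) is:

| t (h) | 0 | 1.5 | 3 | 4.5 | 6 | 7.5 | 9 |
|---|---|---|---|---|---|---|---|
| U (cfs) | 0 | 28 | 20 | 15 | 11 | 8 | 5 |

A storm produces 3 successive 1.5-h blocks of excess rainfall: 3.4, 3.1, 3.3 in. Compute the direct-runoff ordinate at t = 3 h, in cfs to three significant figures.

Q ≈ 155 cfs

By discrete convolution, Q_j = Σ (P_i / 1 in) · U_{j−i}.
At t = 3 h (j=2): Q = (3.4/1)·20 + (3.1/1)·28 + (3.3/1)·0 = 155 cfs.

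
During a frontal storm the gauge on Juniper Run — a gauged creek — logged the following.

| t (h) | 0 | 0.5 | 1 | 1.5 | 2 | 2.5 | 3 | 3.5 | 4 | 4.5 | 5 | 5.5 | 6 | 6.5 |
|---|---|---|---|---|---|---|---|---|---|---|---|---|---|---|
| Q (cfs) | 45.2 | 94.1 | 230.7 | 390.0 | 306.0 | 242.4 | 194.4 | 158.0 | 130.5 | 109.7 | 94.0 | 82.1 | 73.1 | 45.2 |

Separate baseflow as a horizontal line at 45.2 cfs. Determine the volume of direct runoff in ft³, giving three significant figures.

Direct-runoff ordinates (Q − Q_b): 0.0, 48.9, 185.5, 344.8, 260.8, 197.2, 149.2, 112.8, 85.3, 64.5, 48.8, 36.9, 27.9, 0.0 cfs.
ΣQ_DR = 1563 cfs.
With Δt = 0.5 h = 1800 s, V = ΣQ_DR · Δt = 1563 × 1800 = 2.81 × 10^6 ft³.

V ≈ 2.81 × 10^6 ft³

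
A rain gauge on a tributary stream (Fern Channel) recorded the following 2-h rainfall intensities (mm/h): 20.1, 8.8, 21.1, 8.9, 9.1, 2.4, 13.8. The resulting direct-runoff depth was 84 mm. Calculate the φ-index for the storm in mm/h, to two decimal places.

φ ≈ 6.63 mm/h

Only the 6 blocks with intensity above φ contribute runoff: 20.1, 8.8, 21.1, 8.9, 9.1, 13.8 mm/h.
Σ(I−φ)·Δt = d  ⇒  (20.1+8.8+21.1+8.9+9.1+13.8 − 6φ)·2 = 84
φ = (81.80 − 84/2) / 6 = 6.63 mm/h.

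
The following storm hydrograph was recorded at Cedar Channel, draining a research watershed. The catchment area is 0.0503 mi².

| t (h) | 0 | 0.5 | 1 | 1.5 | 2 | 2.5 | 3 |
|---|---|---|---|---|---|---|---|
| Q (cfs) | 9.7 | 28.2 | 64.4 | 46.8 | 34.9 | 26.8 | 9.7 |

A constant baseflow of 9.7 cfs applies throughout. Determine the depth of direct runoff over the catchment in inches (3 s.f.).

d ≈ 2.35 in

Direct runoff: 0.0, 18.5, 54.7, 37.1, 25.2, 17.1, 0.0 cfs; ΣQ_DR = 152.6 cfs.
V = ΣQ_DR · Δt = 152.6 × 1800 s = 2.747 × 10^5 ft³.
Over A = 0.0503 mi², depth = V / A = 2.35 in.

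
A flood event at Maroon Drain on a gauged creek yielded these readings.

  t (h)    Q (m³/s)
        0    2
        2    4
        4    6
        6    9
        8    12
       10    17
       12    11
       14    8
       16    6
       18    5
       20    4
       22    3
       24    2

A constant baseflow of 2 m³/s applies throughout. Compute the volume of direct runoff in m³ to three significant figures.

V ≈ 4.54 × 10^5 m³

Direct-runoff ordinates (Q − Q_b): 0.0, 2.0, 4.0, 7.0, 10.0, 15.0, 9.0, 6.0, 4.0, 3.0, 2.0, 1.0, 0.0 m³/s.
ΣQ_DR = 63.00 m³/s.
With Δt = 2 h = 7200 s, V = ΣQ_DR · Δt = 63.00 × 7200 = 4.54 × 10^5 m³.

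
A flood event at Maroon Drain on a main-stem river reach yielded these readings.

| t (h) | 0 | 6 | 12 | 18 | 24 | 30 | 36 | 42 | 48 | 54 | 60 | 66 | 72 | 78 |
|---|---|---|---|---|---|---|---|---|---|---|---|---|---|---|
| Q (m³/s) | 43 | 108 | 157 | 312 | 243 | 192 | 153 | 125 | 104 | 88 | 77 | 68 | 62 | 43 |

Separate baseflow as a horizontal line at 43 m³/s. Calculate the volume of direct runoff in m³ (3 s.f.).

Direct-runoff ordinates (Q − Q_b): 0.0, 65.0, 114.0, 269.0, 200.0, 149.0, 110.0, 82.0, 61.0, 45.0, 34.0, 25.0, 19.0, 0.0 m³/s.
ΣQ_DR = 1173 m³/s.
With Δt = 6 h = 21600 s, V = ΣQ_DR · Δt = 1173 × 21600 = 2.53 × 10^7 m³.

V ≈ 2.53 × 10^7 m³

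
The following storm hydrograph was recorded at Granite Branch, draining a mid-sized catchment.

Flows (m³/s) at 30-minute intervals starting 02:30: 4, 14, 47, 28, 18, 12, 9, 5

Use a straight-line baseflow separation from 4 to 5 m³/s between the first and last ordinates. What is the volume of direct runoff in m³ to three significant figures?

Direct-runoff ordinates (Q − Q_b): 0.00, 9.86, 42.71, 23.57, 13.43, 7.29, 4.14, 0.00 m³/s.
ΣQ_DR = 101.0 m³/s.
With Δt = 0.5 h = 1800 s, V = ΣQ_DR · Δt = 101.0 × 1800 = 1.82 × 10^5 m³.

V ≈ 1.82 × 10^5 m³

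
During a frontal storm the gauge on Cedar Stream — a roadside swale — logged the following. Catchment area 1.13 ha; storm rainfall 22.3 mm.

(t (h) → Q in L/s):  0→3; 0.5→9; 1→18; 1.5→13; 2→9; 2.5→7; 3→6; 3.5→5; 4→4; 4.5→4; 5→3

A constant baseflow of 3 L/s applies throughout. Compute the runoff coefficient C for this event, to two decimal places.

ΣQ_DR = 48.00 L/s; V = ΣQ_DR·Δt = 86400 L.
Runoff depth d = V / A = 7.646 mm.
C = d / P = 7.646 / 22.3 = 0.34.

C ≈ 0.34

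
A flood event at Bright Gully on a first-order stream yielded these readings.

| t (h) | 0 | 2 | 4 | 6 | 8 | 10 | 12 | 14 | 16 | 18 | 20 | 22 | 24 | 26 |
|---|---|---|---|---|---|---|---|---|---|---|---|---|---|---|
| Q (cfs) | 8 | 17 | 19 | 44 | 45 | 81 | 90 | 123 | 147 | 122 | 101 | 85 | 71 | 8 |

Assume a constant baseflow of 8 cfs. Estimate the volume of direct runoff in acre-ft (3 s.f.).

V ≈ 140 acre-ft

Direct-runoff ordinates (Q − Q_b): 0.0, 9.0, 11.0, 36.0, 37.0, 73.0, 82.0, 115.0, 139.0, 114.0, 93.0, 77.0, 63.0, 0.0 cfs.
ΣQ_DR = 849.0 cfs.
With Δt = 2 h = 7200 s, V = ΣQ_DR · Δt = 849.0 × 7200 = 6.11 × 10^6 ft³ = 140 acre-ft.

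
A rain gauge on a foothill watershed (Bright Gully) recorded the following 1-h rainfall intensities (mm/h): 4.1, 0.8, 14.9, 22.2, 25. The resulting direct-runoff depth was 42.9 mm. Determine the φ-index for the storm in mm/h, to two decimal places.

φ ≈ 6.40 mm/h

Only the 3 blocks with intensity above φ contribute runoff: 14.9, 22.2, 25 mm/h.
Σ(I−φ)·Δt = d  ⇒  (14.9+22.2+25 − 3φ)·1 = 42.9
φ = (62.10 − 42.9/1) / 3 = 6.40 mm/h.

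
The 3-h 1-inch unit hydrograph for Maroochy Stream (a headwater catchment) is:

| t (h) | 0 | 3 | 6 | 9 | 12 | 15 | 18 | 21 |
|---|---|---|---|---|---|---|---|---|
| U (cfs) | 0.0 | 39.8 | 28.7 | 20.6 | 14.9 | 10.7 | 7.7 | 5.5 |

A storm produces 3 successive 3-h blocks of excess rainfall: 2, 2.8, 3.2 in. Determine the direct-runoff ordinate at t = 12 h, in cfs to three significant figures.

By discrete convolution, Q_j = Σ (P_i / 1 in) · U_{j−i}.
At t = 12 h (j=4): Q = (2/1)·14.9 + (2.8/1)·20.6 + (3.2/1)·28.7 = 179 cfs.

Q ≈ 179 cfs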